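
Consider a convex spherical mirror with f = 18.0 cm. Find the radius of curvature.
R = 2|f| = 36 cm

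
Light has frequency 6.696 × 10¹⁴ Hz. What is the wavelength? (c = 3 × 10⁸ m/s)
λ = c/f = 448 nm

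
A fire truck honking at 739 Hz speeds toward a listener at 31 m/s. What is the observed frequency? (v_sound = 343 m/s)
f_obs = f·v/(v − v_s) = 812.4 Hz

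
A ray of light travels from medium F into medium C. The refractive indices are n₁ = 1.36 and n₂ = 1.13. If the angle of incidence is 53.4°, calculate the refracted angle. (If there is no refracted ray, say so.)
sin θ₂ = (n₁/n₂)·sin θ₁ = 0.9662 → θ₂ = 75.07°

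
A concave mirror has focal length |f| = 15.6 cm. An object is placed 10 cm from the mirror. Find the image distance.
f = +15.6 cm (concave); 1/di = 1/f − 1/do → di = -27.86 cm (virtual image, behind mirror)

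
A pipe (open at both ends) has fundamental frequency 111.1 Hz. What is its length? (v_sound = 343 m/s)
L = v/(2f₁) = 1.544 m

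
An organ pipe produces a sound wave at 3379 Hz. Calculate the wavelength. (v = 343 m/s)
λ = v/f = 0.1015 m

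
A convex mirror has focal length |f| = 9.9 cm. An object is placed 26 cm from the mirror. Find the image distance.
f = −9.9 cm (convex); 1/di = 1/f − 1/do → di = -7.17 cm (virtual image, behind mirror)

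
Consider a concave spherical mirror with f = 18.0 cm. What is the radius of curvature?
R = 2|f| = 36 cm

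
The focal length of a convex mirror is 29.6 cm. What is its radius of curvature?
R = 2|f| = 59.2 cm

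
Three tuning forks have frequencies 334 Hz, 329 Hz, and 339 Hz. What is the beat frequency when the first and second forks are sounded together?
5 Hz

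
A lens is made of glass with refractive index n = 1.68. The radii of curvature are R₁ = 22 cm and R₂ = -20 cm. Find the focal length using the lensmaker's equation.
1/f = (n − 1)(1/R₁ − 1/R₂) → f = 15.41 cm (converging lens)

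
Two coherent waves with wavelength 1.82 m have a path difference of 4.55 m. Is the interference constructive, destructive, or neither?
destructive — path difference = 2.5λ, an odd multiple of λ/2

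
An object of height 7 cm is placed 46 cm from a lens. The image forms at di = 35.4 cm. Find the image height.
hi = (-di/do) × ho = -5.387 cm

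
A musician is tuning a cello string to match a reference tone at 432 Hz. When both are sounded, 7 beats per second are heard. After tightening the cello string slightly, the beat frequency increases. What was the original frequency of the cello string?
439 Hz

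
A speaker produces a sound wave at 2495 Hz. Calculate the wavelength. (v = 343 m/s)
λ = v/f = 0.1375 m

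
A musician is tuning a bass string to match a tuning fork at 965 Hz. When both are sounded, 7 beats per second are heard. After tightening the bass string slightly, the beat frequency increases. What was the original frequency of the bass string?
972 Hz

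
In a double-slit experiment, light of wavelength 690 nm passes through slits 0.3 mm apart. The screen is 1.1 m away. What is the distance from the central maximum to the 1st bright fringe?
y = mλL/d = 2.53 mm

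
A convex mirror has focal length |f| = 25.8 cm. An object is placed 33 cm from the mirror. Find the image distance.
f = −25.8 cm (convex); 1/di = 1/f − 1/do → di = -14.48 cm (virtual image, behind mirror)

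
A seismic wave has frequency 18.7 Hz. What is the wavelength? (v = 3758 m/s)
λ = v/f = 201 m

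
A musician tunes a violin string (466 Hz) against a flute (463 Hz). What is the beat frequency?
3 Hz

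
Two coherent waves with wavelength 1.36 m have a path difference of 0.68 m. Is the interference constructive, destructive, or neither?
destructive — path difference = 0.5λ, an odd multiple of λ/2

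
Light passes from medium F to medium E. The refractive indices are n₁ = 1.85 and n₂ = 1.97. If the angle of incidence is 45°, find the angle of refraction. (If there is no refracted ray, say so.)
sin θ₂ = (n₁/n₂)·sin θ₁ = 0.664 → θ₂ = 41.61°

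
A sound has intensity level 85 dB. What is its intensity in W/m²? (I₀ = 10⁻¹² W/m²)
I = I₀·10^(β/10) = 3.16 × 10⁻⁴ W/m²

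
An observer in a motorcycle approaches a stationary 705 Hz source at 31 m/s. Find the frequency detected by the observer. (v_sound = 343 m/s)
f_obs = f·(v + v_o)/v = 768.7 Hz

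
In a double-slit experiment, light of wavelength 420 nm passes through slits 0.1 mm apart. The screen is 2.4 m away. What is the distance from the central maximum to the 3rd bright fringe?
y = mλL/d = 30.24 mm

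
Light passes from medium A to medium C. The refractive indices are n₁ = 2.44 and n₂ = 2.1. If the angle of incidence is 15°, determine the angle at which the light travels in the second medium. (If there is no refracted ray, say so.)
sin θ₂ = (n₁/n₂)·sin θ₁ = 0.3007 → θ₂ = 17.5°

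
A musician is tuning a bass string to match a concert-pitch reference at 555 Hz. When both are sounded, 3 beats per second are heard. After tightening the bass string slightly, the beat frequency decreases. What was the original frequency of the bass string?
552 Hz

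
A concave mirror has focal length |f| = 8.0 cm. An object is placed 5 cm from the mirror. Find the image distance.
f = +8.0 cm (concave); 1/di = 1/f − 1/do → di = -13.33 cm (virtual image, behind mirror)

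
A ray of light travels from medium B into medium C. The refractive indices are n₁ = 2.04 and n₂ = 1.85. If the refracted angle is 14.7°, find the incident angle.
sin θ₁ = (n₂/n₁)·sin θ₂ → θ₁ = 13.3°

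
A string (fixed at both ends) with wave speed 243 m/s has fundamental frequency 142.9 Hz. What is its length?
L = v/(2f₁) = 0.8502 m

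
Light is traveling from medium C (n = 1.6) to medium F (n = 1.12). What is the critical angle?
θc = arcsin(n₂/n₁) = 44.43°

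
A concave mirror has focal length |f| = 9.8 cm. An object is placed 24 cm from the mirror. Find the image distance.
f = +9.8 cm (concave); 1/di = 1/f − 1/do → di = 16.56 cm (real image, in front of mirror)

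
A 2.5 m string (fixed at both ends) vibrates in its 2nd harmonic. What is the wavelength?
λₙ = 2L/n = 2.5 m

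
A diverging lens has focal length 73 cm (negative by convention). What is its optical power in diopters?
P = 1/f = -1.37 D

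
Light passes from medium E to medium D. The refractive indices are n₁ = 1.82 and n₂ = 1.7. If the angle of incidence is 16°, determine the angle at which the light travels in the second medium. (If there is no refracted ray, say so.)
sin θ₂ = (n₁/n₂)·sin θ₁ = 0.2951 → θ₂ = 17.16°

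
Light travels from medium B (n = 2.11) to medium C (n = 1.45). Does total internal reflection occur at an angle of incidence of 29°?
θc = arcsin(n₂/n₁) = 43.41°; 29° < θc, so no — the ray refracts.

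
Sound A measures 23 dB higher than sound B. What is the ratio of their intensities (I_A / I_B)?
I_A/I_B = 10^(Δβ/10) = 199.5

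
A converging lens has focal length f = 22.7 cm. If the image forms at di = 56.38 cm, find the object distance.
1/do = 1/f − 1/di → do = 38 cm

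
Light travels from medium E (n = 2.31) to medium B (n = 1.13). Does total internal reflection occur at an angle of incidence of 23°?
θc = arcsin(n₂/n₁) = 29.29°; 23° < θc, so no — the ray refracts.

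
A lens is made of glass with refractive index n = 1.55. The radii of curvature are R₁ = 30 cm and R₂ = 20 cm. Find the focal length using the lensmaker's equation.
1/f = (n − 1)(1/R₁ − 1/R₂) → f = -109.1 cm (diverging lens)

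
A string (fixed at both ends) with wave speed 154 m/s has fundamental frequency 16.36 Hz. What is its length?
L = v/(2f₁) = 4.707 m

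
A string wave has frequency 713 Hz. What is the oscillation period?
T = 1/f = 0.001403 s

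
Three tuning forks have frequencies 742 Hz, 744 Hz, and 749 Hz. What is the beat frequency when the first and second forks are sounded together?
2 Hz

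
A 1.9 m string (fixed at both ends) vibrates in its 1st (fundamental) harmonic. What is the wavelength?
λₙ = 2L/n = 3.8 m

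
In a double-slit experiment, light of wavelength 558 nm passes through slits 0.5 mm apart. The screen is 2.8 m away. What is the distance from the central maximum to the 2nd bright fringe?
y = mλL/d = 6.25 mm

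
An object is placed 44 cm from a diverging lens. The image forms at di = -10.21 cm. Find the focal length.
1/f = 1/do + 1/di → f = -13.3 cm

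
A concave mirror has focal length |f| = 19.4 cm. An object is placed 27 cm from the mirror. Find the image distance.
f = +19.4 cm (concave); 1/di = 1/f − 1/do → di = 68.92 cm (real image, in front of mirror)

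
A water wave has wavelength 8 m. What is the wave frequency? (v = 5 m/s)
f = v/λ = 0.625 Hz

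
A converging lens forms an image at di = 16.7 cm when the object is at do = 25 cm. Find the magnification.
M = −di/do = -0.668 (inverted image)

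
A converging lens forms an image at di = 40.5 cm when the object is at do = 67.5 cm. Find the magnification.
M = −di/do = -0.6 (inverted image)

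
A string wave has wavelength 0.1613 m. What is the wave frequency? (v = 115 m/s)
f = v/λ = 713 Hz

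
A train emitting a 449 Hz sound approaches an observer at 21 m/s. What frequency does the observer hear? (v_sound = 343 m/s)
f_obs = f·v/(v − v_s) = 478.3 Hz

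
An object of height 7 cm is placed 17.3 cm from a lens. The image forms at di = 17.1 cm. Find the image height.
hi = (-di/do) × ho = -6.919 cm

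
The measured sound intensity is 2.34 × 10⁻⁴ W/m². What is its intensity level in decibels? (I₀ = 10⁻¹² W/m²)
β = 10·log₁₀(I/I₀) = 83.69 dB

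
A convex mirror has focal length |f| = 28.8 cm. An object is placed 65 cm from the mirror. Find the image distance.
f = −28.8 cm (convex); 1/di = 1/f − 1/do → di = -19.96 cm (virtual image, behind mirror)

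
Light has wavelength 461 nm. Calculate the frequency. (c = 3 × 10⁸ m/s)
f = c/λ = 6.508 × 10¹⁴ Hz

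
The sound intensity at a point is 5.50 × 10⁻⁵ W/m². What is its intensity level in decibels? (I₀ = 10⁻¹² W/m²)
β = 10·log₁₀(I/I₀) = 77.4 dB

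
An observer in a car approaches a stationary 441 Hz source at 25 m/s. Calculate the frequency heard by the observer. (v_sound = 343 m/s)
f_obs = f·(v + v_o)/v = 473.1 Hz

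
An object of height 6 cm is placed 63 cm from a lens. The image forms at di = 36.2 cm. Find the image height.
hi = (-di/do) × ho = -3.448 cm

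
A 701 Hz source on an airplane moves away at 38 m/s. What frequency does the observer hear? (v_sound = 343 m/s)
f_obs = f·v/(v + v_s) = 631.1 Hz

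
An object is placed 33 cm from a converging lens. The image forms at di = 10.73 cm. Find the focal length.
1/f = 1/do + 1/di → f = 8.097 cm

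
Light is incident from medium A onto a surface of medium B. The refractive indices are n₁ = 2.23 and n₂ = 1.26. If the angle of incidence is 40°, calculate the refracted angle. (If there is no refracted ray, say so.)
sin θ₂ = (n₁/n₂)·sin θ₁ = 1.138 > 1, so there is no refracted ray — the light undergoes total internal reflection.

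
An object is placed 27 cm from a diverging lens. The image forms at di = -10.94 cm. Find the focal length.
1/f = 1/do + 1/di → f = -18.39 cm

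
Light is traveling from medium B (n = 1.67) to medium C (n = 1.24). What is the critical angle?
θc = arcsin(n₂/n₁) = 47.95°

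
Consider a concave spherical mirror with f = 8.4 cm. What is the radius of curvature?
R = 2|f| = 16.8 cm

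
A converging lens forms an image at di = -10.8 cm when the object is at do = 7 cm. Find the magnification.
M = −di/do = 1.543 (upright image)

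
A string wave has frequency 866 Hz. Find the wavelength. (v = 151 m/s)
λ = v/f = 0.1744 m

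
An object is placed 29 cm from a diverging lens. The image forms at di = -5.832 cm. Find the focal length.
1/f = 1/do + 1/di → f = -7.3 cm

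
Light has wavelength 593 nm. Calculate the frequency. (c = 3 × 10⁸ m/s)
f = c/λ = 5.059 × 10¹⁴ Hz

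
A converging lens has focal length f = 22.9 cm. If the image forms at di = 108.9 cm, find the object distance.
1/do = 1/f − 1/di → do = 29 cm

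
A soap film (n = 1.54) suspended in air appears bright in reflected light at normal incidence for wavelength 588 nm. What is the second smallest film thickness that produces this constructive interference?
2nt = (m − ½)λ with m = 2 → t = (m − ½)λ/(2n) = 286.4 nm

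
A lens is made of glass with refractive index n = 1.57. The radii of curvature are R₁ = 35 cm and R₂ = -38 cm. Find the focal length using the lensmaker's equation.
1/f = (n − 1)(1/R₁ − 1/R₂) → f = 31.96 cm (converging lens)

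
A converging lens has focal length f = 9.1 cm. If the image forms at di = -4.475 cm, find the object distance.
1/do = 1/f − 1/di → do = 3 cm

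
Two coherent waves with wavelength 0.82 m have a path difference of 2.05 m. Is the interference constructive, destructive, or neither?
destructive — path difference = 2.5λ, an odd multiple of λ/2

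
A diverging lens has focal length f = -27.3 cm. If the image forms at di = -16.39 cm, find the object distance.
1/do = 1/f − 1/di → do = 41.01 cm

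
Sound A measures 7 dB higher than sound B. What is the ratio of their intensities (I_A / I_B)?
I_A/I_B = 10^(Δβ/10) = 5.012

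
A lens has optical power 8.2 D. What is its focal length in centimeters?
f = 1/P = 12.2 cm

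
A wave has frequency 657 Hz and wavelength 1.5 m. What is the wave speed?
v = fλ = 985.5 m/s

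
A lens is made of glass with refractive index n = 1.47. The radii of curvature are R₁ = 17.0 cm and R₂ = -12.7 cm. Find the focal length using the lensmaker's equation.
1/f = (n − 1)(1/R₁ − 1/R₂) → f = 15.47 cm (converging lens)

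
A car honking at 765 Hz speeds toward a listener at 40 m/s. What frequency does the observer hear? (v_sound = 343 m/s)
f_obs = f·v/(v − v_s) = 866 Hz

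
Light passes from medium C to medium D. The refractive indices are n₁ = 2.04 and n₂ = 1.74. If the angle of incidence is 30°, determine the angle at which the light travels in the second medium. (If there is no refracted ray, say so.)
sin θ₂ = (n₁/n₂)·sin θ₁ = 0.5862 → θ₂ = 35.89°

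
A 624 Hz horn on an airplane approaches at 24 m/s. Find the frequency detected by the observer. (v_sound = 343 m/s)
f_obs = f·v/(v − v_s) = 670.9 Hz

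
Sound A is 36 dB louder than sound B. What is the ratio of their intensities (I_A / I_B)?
I_A/I_B = 10^(Δβ/10) = 3981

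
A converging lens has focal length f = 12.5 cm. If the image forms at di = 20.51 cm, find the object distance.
1/do = 1/f − 1/di → do = 32.01 cm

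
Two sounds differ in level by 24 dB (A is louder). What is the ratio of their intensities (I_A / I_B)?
I_A/I_B = 10^(Δβ/10) = 251.2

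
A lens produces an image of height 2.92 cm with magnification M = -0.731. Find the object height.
ho = |hi|/|M| = 3.995 cm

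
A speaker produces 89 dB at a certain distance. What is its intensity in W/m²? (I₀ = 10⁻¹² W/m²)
I = I₀·10^(β/10) = 7.94 × 10⁻⁴ W/m²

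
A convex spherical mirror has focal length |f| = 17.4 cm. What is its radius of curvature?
R = 2|f| = 34.8 cm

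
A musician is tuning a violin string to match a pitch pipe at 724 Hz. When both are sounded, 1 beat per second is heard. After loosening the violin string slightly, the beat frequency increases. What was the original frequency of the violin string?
723 Hz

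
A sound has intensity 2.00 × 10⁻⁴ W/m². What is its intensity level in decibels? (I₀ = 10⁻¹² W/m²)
β = 10·log₁₀(I/I₀) = 83.01 dB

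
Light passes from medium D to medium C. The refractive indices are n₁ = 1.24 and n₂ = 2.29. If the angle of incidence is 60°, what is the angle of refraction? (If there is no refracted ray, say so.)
sin θ₂ = (n₁/n₂)·sin θ₁ = 0.4689 → θ₂ = 27.97°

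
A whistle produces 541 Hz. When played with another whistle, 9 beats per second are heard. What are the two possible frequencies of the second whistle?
f₂ = 541 ± 9 Hz → 550 Hz or 532 Hz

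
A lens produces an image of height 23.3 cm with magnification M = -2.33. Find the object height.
ho = |hi|/|M| = 10 cm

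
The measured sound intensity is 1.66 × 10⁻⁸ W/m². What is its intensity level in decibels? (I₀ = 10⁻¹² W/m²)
β = 10·log₁₀(I/I₀) = 42.2 dB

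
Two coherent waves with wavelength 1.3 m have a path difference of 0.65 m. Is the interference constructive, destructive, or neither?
destructive — path difference = 0.5λ, an odd multiple of λ/2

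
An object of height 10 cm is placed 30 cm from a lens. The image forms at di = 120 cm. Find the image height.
hi = (-di/do) × ho = -40 cm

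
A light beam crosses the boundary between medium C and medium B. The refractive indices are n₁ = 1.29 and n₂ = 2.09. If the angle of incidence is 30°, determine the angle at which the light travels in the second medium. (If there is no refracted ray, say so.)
sin θ₂ = (n₁/n₂)·sin θ₁ = 0.3086 → θ₂ = 17.98°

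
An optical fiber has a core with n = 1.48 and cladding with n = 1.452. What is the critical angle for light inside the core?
θc = arcsin(n_cladding/n_core) = 78.84°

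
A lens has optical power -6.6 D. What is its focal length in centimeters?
f = 1/P = -15.15 cm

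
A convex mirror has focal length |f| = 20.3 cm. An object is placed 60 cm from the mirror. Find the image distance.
f = −20.3 cm (convex); 1/di = 1/f − 1/do → di = -15.17 cm (virtual image, behind mirror)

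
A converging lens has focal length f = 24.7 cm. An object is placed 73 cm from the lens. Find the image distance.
1/di = 1/f − 1/do → di = 37.33 cm (real image)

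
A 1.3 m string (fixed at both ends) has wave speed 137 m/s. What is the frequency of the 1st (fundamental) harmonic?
fₙ = nv/(2L) = 52.69 Hz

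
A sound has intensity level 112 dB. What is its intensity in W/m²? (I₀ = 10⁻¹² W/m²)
I = I₀·10^(β/10) = 1.58 × 10⁻¹ W/m²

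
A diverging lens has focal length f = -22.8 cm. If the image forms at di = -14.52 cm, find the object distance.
1/do = 1/f − 1/di → do = 39.98 cm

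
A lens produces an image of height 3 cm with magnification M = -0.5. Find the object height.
ho = |hi|/|M| = 6 cm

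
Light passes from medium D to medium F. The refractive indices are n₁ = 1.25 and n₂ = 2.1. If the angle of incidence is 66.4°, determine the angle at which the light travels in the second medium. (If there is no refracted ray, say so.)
sin θ₂ = (n₁/n₂)·sin θ₁ = 0.5455 → θ₂ = 33.06°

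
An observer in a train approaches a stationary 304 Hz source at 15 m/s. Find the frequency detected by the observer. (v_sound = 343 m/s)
f_obs = f·(v + v_o)/v = 317.3 Hz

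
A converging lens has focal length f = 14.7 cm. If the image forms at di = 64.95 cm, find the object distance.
1/do = 1/f − 1/di → do = 19 cm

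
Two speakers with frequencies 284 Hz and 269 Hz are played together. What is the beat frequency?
15 Hz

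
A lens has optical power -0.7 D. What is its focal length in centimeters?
f = 1/P = -142.9 cm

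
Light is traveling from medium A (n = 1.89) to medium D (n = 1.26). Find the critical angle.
θc = arcsin(n₂/n₁) = 41.81°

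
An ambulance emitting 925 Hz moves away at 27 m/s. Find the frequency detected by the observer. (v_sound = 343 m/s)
f_obs = f·v/(v + v_s) = 857.5 Hz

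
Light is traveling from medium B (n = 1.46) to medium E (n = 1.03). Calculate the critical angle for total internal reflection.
θc = arcsin(n₂/n₁) = 44.87°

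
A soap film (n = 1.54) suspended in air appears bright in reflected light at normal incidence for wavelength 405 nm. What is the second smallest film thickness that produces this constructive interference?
2nt = (m − ½)λ with m = 2 → t = (m − ½)λ/(2n) = 197.2 nm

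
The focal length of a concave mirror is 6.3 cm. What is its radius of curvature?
R = 2|f| = 12.6 cm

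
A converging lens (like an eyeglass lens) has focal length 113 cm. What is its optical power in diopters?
P = 1/f = 0.885 D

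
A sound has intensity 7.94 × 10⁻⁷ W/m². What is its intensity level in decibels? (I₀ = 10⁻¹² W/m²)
β = 10·log₁₀(I/I₀) = 59 dB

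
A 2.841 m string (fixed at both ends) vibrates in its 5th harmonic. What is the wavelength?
λₙ = 2L/n = 1.136 m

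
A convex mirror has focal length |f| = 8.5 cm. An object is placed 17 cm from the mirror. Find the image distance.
f = −8.5 cm (convex); 1/di = 1/f − 1/do → di = -5.667 cm (virtual image, behind mirror)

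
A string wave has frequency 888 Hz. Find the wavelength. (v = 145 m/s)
λ = v/f = 0.1633 m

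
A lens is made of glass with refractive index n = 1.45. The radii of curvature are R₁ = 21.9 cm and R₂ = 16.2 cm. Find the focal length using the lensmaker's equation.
1/f = (n − 1)(1/R₁ − 1/R₂) → f = -138.3 cm (diverging lens)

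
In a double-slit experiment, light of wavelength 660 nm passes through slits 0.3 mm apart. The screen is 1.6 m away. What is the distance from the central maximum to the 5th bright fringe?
y = mλL/d = 17.6 mm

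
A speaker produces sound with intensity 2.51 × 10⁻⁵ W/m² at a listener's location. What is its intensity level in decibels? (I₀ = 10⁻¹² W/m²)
β = 10·log₁₀(I/I₀) = 74 dB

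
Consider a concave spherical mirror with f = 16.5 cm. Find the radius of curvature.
R = 2|f| = 33 cm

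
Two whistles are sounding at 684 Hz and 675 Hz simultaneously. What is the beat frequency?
9 Hz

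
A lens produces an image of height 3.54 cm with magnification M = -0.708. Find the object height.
ho = |hi|/|M| = 5 cm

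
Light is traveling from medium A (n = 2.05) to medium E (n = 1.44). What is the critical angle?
θc = arcsin(n₂/n₁) = 44.62°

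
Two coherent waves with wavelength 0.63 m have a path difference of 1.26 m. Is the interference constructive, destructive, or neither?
constructive — path difference = 2λ, a whole number of wavelengths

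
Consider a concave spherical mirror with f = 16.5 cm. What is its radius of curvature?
R = 2|f| = 33 cm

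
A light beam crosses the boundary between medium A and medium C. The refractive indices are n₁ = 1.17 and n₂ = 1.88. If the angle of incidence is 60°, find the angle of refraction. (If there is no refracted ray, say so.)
sin θ₂ = (n₁/n₂)·sin θ₁ = 0.539 → θ₂ = 32.61°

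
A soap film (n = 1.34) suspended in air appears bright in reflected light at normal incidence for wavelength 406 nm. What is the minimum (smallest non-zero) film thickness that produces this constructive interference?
2nt = (m − ½)λ with m = 1 → t = (m − ½)λ/(2n) = 75.75 nm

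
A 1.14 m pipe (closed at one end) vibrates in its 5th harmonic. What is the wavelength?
λₙ = 4L/n = 0.912 m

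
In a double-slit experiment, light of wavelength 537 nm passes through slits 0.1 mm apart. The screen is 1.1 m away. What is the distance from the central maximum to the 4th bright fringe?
y = mλL/d = 23.63 mm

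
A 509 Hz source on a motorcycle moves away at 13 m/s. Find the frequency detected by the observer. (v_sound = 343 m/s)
f_obs = f·v/(v + v_s) = 490.4 Hz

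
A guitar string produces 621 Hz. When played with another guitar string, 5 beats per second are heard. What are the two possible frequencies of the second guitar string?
f₂ = 621 ± 5 Hz → 626 Hz or 616 Hz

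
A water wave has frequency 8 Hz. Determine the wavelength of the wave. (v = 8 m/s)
λ = v/f = 1 m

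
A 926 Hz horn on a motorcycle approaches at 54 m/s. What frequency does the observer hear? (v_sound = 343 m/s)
f_obs = f·v/(v − v_s) = 1099 Hz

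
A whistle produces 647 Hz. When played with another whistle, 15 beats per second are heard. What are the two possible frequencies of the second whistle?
f₂ = 647 ± 15 Hz → 662 Hz or 632 Hz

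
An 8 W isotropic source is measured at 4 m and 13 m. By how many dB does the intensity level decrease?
Δβ = 20·log₁₀(r₂/r₁) = 10.24 dB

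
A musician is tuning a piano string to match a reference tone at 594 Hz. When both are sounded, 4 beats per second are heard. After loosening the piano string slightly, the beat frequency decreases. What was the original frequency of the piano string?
598 Hz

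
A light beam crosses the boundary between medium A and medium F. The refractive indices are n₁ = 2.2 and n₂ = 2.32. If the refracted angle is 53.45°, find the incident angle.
sin θ₁ = (n₂/n₁)·sin θ₂ → θ₁ = 57.9°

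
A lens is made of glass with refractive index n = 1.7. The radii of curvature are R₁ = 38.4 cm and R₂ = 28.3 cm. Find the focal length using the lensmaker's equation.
1/f = (n − 1)(1/R₁ − 1/R₂) → f = -153.7 cm (diverging lens)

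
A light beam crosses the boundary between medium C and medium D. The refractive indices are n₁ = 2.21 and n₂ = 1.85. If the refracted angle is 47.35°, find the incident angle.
sin θ₁ = (n₂/n₁)·sin θ₂ → θ₁ = 38°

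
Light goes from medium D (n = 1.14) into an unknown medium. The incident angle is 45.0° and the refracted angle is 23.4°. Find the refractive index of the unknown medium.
n₂ = n₁·sin θ₁ / sin θ₂ = 2.03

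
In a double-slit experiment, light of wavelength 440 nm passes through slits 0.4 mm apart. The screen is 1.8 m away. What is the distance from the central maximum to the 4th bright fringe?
y = mλL/d = 7.92 mm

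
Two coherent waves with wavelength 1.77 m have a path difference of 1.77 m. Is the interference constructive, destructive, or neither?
constructive — path difference = 1λ, a whole number of wavelengths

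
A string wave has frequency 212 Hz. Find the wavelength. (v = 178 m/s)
λ = v/f = 0.8396 m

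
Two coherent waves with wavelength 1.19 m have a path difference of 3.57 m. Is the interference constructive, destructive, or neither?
constructive — path difference = 3λ, a whole number of wavelengths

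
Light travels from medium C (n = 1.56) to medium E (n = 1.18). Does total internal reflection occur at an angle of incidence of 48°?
θc = arcsin(n₂/n₁) = 49.15°; 48° < θc, so no — the ray refracts.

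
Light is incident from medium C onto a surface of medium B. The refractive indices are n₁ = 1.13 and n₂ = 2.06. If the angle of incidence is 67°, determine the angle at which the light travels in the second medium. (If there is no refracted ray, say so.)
sin θ₂ = (n₁/n₂)·sin θ₁ = 0.5049 → θ₂ = 30.33°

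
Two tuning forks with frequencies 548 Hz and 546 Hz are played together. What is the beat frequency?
2 Hz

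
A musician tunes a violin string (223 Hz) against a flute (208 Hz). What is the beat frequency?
15 Hz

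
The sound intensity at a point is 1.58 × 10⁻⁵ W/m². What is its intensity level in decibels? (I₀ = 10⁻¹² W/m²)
β = 10·log₁₀(I/I₀) = 71.99 dB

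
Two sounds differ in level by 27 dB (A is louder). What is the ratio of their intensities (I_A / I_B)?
I_A/I_B = 10^(Δβ/10) = 501.2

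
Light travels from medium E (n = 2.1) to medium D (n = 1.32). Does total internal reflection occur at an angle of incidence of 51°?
θc = arcsin(n₂/n₁) = 38.94°; 51° > θc, so yes — total internal reflection.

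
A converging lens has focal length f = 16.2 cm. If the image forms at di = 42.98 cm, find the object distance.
1/do = 1/f − 1/di → do = 26 cm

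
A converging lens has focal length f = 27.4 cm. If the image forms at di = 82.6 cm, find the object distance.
1/do = 1/f − 1/di → do = 41 cm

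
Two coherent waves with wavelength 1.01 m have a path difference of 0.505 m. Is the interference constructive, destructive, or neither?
destructive — path difference = 0.5λ, an odd multiple of λ/2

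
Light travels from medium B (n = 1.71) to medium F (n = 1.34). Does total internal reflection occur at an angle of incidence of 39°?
θc = arcsin(n₂/n₁) = 51.59°; 39° < θc, so no — the ray refracts.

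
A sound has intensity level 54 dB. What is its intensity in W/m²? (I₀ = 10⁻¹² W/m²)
I = I₀·10^(β/10) = 2.51 × 10⁻⁷ W/m²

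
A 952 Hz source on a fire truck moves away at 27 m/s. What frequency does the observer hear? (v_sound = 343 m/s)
f_obs = f·v/(v + v_s) = 882.5 Hz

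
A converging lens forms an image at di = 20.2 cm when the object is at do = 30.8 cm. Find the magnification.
M = −di/do = -0.6558 (inverted image)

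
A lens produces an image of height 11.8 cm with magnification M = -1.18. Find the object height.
ho = |hi|/|M| = 10 cm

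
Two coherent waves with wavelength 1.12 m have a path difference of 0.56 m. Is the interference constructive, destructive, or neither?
destructive — path difference = 0.5λ, an odd multiple of λ/2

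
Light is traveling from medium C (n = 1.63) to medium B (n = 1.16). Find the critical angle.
θc = arcsin(n₂/n₁) = 45.37°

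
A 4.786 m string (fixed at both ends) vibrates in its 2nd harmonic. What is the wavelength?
λₙ = 2L/n = 4.786 m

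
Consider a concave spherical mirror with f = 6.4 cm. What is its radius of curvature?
R = 2|f| = 12.8 cm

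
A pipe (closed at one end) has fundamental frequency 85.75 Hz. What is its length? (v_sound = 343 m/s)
L = v/(4f₁) = 1 m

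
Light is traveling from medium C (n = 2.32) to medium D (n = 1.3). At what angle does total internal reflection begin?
θc = arcsin(n₂/n₁) = 34.08°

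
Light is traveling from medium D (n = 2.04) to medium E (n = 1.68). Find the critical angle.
θc = arcsin(n₂/n₁) = 55.44°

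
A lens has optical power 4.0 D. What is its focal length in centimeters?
f = 1/P = 25 cm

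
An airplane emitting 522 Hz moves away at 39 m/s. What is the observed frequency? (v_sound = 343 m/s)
f_obs = f·v/(v + v_s) = 468.7 Hz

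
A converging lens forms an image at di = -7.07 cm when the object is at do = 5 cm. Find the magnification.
M = −di/do = 1.414 (upright image)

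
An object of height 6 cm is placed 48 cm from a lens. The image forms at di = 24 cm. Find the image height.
hi = (-di/do) × ho = -3 cm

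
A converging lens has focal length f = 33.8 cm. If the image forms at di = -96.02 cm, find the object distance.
1/do = 1/f − 1/di → do = 25 cm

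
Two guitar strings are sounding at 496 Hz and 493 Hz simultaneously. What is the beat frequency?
3 Hz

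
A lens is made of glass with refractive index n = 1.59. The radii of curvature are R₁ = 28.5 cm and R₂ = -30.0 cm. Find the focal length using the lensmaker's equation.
1/f = (n − 1)(1/R₁ − 1/R₂) → f = 24.77 cm (converging lens)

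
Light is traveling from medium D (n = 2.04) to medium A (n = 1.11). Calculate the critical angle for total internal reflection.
θc = arcsin(n₂/n₁) = 32.96°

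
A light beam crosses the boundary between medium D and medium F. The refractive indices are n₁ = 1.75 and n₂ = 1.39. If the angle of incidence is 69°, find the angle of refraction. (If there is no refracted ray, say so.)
sin θ₂ = (n₁/n₂)·sin θ₁ = 1.175 > 1, so there is no refracted ray — the light undergoes total internal reflection.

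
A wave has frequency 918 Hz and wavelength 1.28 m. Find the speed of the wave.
v = fλ = 1175 m/s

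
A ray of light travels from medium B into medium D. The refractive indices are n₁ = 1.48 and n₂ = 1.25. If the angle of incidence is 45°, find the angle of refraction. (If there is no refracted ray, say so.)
sin θ₂ = (n₁/n₂)·sin θ₁ = 0.8372 → θ₂ = 56.85°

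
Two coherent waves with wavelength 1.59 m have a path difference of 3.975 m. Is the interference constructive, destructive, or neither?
destructive — path difference = 2.5λ, an odd multiple of λ/2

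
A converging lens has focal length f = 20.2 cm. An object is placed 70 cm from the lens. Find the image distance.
1/di = 1/f − 1/do → di = 28.39 cm (real image)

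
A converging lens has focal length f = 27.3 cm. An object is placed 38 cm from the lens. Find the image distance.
1/di = 1/f − 1/do → di = 96.95 cm (real image)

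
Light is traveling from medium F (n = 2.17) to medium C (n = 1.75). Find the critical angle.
θc = arcsin(n₂/n₁) = 53.75°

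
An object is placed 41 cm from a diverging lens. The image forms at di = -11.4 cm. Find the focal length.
1/f = 1/do + 1/di → f = -15.79 cm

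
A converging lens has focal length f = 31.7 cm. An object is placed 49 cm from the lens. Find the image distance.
1/di = 1/f − 1/do → di = 89.79 cm (real image)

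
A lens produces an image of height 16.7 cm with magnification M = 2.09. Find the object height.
ho = |hi|/|M| = 7.99 cm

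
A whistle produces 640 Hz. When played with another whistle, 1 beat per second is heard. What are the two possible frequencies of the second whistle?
f₂ = 640 ± 1 Hz → 641 Hz or 639 Hz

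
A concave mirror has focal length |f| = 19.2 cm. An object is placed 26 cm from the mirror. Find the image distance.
f = +19.2 cm (concave); 1/di = 1/f − 1/do → di = 73.41 cm (real image, in front of mirror)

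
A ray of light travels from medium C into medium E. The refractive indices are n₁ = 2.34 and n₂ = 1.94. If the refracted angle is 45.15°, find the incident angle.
sin θ₁ = (n₂/n₁)·sin θ₂ → θ₁ = 36°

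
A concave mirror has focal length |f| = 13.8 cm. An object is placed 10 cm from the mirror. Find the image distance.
f = +13.8 cm (concave); 1/di = 1/f − 1/do → di = -36.32 cm (virtual image, behind mirror)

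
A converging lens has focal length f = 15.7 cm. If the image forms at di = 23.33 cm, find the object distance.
1/do = 1/f − 1/di → do = 48.01 cm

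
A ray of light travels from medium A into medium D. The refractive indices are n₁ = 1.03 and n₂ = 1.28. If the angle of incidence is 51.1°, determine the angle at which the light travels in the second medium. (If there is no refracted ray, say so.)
sin θ₂ = (n₁/n₂)·sin θ₁ = 0.6262 → θ₂ = 38.77°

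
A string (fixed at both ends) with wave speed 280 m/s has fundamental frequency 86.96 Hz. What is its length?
L = v/(2f₁) = 1.61 m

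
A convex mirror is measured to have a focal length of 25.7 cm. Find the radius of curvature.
R = 2|f| = 51.4 cm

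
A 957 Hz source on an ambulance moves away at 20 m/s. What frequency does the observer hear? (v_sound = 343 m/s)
f_obs = f·v/(v + v_s) = 904.3 Hz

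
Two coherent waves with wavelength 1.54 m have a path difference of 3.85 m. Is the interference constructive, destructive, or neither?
destructive — path difference = 2.5λ, an odd multiple of λ/2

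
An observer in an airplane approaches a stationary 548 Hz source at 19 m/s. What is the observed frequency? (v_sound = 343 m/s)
f_obs = f·(v + v_o)/v = 578.4 Hz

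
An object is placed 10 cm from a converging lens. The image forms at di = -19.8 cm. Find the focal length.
1/f = 1/do + 1/di → f = 20.2 cm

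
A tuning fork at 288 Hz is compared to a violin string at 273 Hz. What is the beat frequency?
15 Hz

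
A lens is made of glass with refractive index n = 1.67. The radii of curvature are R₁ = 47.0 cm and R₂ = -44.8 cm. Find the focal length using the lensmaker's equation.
1/f = (n − 1)(1/R₁ − 1/R₂) → f = 34.23 cm (converging lens)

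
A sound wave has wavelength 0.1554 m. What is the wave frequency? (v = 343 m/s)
f = v/λ = 2207 Hz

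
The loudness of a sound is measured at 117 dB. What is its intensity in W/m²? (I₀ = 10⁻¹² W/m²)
I = I₀·10^(β/10) = 5.01 × 10⁻¹ W/m²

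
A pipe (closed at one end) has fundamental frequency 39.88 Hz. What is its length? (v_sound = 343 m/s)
L = v/(4f₁) = 2.15 m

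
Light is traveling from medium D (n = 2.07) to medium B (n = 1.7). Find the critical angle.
θc = arcsin(n₂/n₁) = 55.21°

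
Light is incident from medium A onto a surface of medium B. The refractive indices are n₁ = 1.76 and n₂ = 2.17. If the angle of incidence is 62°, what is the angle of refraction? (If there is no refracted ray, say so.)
sin θ₂ = (n₁/n₂)·sin θ₁ = 0.7161 → θ₂ = 45.74°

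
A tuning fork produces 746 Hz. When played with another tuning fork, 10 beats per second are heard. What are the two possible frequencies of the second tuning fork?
f₂ = 746 ± 10 Hz → 756 Hz or 736 Hz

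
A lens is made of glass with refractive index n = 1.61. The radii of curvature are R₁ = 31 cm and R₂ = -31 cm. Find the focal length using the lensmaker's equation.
1/f = (n − 1)(1/R₁ − 1/R₂) → f = 25.41 cm (converging lens)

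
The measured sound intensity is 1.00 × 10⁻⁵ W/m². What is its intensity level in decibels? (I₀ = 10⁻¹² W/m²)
β = 10·log₁₀(I/I₀) = 70 dB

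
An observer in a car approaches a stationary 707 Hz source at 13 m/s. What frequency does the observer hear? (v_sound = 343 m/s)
f_obs = f·(v + v_o)/v = 733.8 Hz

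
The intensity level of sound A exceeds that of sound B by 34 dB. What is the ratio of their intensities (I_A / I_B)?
I_A/I_B = 10^(Δβ/10) = 2512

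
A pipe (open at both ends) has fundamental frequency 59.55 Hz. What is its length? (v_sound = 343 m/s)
L = v/(2f₁) = 2.88 m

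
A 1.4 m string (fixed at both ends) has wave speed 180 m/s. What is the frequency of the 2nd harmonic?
fₙ = nv/(2L) = 128.6 Hz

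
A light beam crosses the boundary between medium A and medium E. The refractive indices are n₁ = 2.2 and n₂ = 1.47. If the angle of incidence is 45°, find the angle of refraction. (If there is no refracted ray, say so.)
sin θ₂ = (n₁/n₂)·sin θ₁ = 1.058 > 1, so there is no refracted ray — the light undergoes total internal reflection.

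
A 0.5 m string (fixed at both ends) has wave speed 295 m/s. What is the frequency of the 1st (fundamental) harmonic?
fₙ = nv/(2L) = 295 Hz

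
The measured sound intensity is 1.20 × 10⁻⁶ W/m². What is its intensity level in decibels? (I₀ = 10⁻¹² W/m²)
β = 10·log₁₀(I/I₀) = 60.79 dB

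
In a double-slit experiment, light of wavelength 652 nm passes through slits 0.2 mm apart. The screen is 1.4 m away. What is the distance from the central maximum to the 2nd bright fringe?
y = mλL/d = 9.128 mm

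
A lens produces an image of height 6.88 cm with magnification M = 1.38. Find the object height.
ho = |hi|/|M| = 4.986 cm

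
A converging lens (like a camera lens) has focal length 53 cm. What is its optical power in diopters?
P = 1/f = 1.887 D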